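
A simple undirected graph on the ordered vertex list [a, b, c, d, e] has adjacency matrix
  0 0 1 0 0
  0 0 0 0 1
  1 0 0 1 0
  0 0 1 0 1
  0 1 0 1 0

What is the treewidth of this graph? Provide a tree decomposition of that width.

Every bag has size at most 2, so the width is 2 − 1 = 1 and tw(G) ≤ 1. Any graph with an edge has treewidth ≥ 1, and G has the edge a–c. Hence tw(G) = 1 exactly.

Treewidth 1.
One such decomposition:
Bags: B1 = {a, c}  B2 = {c, d}  B3 = {d, e}  B4 = {b, e}
Tree: B1–B2, B2–B3, B3–B4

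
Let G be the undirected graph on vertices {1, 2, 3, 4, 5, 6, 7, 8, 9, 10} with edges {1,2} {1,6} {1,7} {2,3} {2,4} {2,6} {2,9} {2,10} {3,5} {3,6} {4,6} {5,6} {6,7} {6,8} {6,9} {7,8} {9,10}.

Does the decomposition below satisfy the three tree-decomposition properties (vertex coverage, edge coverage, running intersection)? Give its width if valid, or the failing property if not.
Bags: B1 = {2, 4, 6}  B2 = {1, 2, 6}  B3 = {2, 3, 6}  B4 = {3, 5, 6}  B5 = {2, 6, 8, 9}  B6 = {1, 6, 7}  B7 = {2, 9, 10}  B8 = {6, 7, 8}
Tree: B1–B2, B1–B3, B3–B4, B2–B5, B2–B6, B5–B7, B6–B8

A tree decomposition must satisfy three properties: every vertex lies in some bag; for every edge, both endpoints lie together in some bag; and for every vertex, the bags containing it form a connected subtree. Here bags containing vertex 8 are not connected in the tree, so the decomposition is invalid.

No — bags containing vertex 8 are not connected in the tree.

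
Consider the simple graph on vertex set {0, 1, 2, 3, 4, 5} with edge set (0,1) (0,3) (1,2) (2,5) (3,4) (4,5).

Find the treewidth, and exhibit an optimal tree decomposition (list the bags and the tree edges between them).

Treewidth 2.
One such decomposition:
Bags: B1 = {3, 4, 5}  B2 = {2, 3, 5}  B3 = {1, 2, 3}  B4 = {0, 1, 3}
Tree: B1–B2, B2–B3, B3–B4

The largest bag has 3 vertices, giving width 2; this decomposition certifies tw(G) ≤ 2. Since 3–4–5–2–1–0–3 is a cycle in G, G is not acyclic. Forests are exactly the graphs of treewidth ≤ 1, so tw(G) ≥ 2. Hence tw(G) = 2 exactly.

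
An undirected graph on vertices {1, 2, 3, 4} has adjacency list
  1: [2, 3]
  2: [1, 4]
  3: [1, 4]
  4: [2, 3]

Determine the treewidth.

A width-2 tree decomposition is:
Bags: B1 = {2, 3, 4}  B2 = {1, 2, 3}
Tree: B1–B2
The largest bag has 3 vertices, giving width 2; this decomposition certifies tw(G) ≤ 2. The edges 2–4–3–1–2 form a cycle, so G is not a tree and its treewidth is at least 2. Therefore the treewidth is 2.

2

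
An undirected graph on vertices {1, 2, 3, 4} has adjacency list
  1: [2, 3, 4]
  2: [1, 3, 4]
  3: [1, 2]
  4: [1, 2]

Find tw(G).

2

A width-2 tree decomposition is:
Bags: B1 = {1, 2, 4}  B2 = {1, 2, 3}
Tree: B1–B2
Every bag has size at most 3, so the width is 3 − 1 = 2 and tw(G) ≤ 2. On the other hand G contains the 3-clique {1, 2, 3}. A clique must lie in a single bag of any decomposition, so no decomposition can have width below 2. Hence tw(G) = 2 exactly.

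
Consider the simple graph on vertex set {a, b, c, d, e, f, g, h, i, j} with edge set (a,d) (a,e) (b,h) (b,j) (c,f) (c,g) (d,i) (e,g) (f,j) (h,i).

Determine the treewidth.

A width-2 tree decomposition is:
Bags: B1 = {d, h, i}  B2 = {b, d, h}  B3 = {b, d, j}  B4 = {d, f, j}  B5 = {c, d, f}  B6 = {c, d, g}  B7 = {d, e, g}  B8 = {a, d, e}
Tree: B1–B2, B2–B3, B3–B4, B4–B5, B5–B6, B6–B7, B7–B8
Every bag has size at most 3, so the width is 3 − 1 = 2 and tw(G) ≤ 2. The edges d–i–h–b–j–f–c–g–e–a–d form a cycle, so G is not a tree and its treewidth is at least 2. Hence tw(G) = 2 exactly.

2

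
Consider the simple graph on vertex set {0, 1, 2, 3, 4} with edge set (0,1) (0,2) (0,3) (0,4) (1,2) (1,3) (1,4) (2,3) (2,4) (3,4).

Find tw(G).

A width-4 tree decomposition is:
Bags: B1 = {0, 1, 2, 3, 4}
Tree: (single bag)
With just one bag of size 5, the width is 5 − 1 = 4, so tw(G) ≤ 4. On the other hand G contains the 5-clique {0, 1, 2, 3, 4}. A clique must lie in a single bag of any decomposition, so no decomposition can have width below 4. The upper and lower bounds meet at 4, so that is the treewidth.

4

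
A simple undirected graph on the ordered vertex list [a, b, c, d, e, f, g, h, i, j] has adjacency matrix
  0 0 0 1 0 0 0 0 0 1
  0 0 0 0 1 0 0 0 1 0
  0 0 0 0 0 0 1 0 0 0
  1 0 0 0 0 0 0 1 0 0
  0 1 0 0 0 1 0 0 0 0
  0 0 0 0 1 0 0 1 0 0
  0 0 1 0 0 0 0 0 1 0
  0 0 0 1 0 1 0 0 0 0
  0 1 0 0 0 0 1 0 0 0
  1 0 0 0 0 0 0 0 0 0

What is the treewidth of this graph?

1

A width-1 tree decomposition is:
Bags: B1 = {a, j}  B2 = {a, d}  B3 = {d, h}  B4 = {f, h}  B5 = {e, f}  B6 = {b, e}  B7 = {b, i}  B8 = {g, i}  B9 = {c, g}
Tree: B1–B2, B2–B3, B3–B4, B4–B5, B5–B6, B6–B7, B7–B8, B8–B9
Each bag holds 2 vertices, so the decomposition has width 1, which upper-bounds the treewidth. Since G has at least one edge (e.g. j–a), it is not an edgeless graph, so tw(G) ≥ 1. Hence tw(G) = 1 exactly.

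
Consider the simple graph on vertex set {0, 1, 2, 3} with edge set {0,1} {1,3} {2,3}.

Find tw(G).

1

A width-1 tree decomposition is:
Bags: B1 = {0, 1}  B2 = {1, 3}  B3 = {2, 3}
Tree: B1–B2, B2–B3
Each bag holds 2 vertices, so the decomposition has width 1, which upper-bounds the treewidth. Since G has at least one edge (e.g. 0–1), it is not an edgeless graph, so tw(G) ≥ 1. The upper and lower bounds meet at 1, so that is the treewidth.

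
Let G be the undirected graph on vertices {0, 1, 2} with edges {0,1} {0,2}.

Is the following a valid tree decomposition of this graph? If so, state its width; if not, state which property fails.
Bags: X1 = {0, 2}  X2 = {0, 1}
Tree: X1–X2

Yes; width 1.

Checking the three conditions: (i) the bags cover all of {0, 1, 2}; (ii) for each edge, some bag contains both endpoints; (iii) the bags containing any fixed vertex form a subtree. All hold, so the decomposition is valid with width 2 − 1 = 1.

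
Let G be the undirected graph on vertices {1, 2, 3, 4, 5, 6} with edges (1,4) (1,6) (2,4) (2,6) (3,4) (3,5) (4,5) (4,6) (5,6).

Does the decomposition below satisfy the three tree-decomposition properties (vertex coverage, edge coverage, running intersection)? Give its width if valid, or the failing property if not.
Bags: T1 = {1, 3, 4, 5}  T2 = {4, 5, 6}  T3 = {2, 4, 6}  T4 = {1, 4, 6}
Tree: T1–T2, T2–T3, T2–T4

A tree decomposition must satisfy three properties: every vertex lies in some bag; for every edge, both endpoints lie together in some bag; and for every vertex, the bags containing it form a connected subtree. Here bags containing vertex 1 are not connected in the tree, so the decomposition is invalid.

No — bags containing vertex 1 are not connected in the tree.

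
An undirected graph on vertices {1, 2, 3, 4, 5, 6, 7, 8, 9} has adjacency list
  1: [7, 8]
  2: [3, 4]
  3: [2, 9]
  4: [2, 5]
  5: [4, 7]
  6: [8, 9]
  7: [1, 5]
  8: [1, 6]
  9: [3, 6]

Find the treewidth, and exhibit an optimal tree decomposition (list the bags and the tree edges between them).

Treewidth 2.
One such decomposition:
Bags: B1 = {3, 6, 9}  B2 = {3, 6, 8}  B3 = {1, 3, 8}  B4 = {1, 3, 7}  B5 = {3, 5, 7}  B6 = {3, 4, 5}  B7 = {2, 3, 4}
Tree: B1–B2, B2–B3, B3–B4, B4–B5, B5–B6, B6–B7

Each bag holds 3 vertices, so the decomposition has width 2, which upper-bounds the treewidth. Since 3–9–6–8–1–7–5–4–2–3 is a cycle in G, G is not acyclic. Forests are exactly the graphs of treewidth ≤ 1, so tw(G) ≥ 2. Combining the bounds, tw(G) = 2.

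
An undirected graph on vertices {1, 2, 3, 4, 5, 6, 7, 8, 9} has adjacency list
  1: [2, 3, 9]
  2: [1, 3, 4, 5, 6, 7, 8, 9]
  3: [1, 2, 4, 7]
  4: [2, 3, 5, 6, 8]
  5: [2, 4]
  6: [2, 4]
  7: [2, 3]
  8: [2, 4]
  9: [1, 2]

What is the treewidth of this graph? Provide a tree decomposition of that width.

Treewidth 2.
One optimal decomposition is:
Bags: B1 = {2, 3, 4}  B2 = {2, 4, 5}  B3 = {1, 2, 3}  B4 = {2, 3, 7}  B5 = {2, 4, 8}  B6 = {2, 4, 6}  B7 = {1, 2, 9}
Tree: B1–B2, B1–B3, B1–B4, B2–B5, B1–B6, B3–B7

The largest bag has 3 vertices, giving width 2; this decomposition certifies tw(G) ≤ 2. For the lower bound, the 3 vertices {1, 2, 9} are pairwise adjacent, and any tree decomposition puts a clique entirely inside one bag — forcing width ≥ 2. Hence tw(G) = 2 exactly.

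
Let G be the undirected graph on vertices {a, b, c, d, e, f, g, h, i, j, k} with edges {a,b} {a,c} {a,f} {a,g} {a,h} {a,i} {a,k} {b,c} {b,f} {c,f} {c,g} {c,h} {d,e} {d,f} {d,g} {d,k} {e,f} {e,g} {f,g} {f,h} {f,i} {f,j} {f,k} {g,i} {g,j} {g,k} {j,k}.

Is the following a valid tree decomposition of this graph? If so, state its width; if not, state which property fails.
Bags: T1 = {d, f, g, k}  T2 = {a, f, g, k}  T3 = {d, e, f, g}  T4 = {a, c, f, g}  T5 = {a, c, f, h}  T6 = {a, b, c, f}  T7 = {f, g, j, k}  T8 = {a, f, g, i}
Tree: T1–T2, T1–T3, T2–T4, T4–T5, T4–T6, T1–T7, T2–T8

Every vertex of G appears in some bag (union = {a, b, c, d, e, f, g, h, i, j, k}); every edge is covered by a bag; and for each vertex v the set of bags containing v is connected in the bag tree. The decomposition is therefore valid. The largest bag has 4 vertices, so the width is 3.

Yes; width 3.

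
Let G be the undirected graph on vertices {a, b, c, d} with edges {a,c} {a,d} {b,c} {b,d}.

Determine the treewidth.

A width-2 tree decomposition is:
Bags: B1 = {b, c, d}  B2 = {a, c, d}
Tree: B1–B2
Each bag holds 3 vertices, so the decomposition has width 2, which upper-bounds the treewidth. Since d–b–c–a–d is a cycle in G, G is not acyclic. Forests are exactly the graphs of treewidth ≤ 1, so tw(G) ≥ 2. Hence tw(G) = 2 exactly.

2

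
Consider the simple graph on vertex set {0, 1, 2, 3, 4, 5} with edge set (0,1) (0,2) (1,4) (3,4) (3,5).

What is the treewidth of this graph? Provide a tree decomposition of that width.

Treewidth 1.
One optimal decomposition is:
Bags: B1 = {3, 5}  B2 = {3, 4}  B3 = {1, 4}  B4 = {0, 1}  B5 = {0, 2}
Tree: B1–B2, B2–B3, B3–B4, B4–B5

Each bag holds 2 vertices, so the decomposition has width 1, which upper-bounds the treewidth. Any graph with an edge has treewidth ≥ 1, and G has the edge 5–3. Combining the bounds, tw(G) = 1.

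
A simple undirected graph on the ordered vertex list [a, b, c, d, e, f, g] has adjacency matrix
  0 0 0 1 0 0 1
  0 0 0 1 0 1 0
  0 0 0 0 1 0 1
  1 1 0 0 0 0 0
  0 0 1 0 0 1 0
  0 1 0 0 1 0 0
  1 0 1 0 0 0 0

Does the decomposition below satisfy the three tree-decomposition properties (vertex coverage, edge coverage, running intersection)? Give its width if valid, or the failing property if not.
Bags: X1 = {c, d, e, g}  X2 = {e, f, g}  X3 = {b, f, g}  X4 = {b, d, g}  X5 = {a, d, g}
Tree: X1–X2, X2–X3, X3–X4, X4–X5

A tree decomposition must satisfy three properties: every vertex lies in some bag; for every edge, both endpoints lie together in some bag; and for every vertex, the bags containing it form a connected subtree. Here bags containing vertex d are not connected in the tree, so the decomposition is invalid.

No — bags containing vertex d are not connected in the tree.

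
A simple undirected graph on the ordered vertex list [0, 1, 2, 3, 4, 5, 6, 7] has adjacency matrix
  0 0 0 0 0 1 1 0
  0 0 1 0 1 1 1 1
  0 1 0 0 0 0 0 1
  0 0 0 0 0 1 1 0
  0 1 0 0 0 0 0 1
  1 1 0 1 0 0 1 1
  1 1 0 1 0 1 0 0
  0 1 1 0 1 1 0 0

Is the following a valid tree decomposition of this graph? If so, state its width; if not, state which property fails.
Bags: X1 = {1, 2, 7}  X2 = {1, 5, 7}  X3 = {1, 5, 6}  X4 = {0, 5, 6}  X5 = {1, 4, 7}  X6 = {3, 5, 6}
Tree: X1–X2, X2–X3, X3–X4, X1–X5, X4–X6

Vertex coverage: the bags together contain {0, 1, 2, 3, 4, 5, 6, 7}, the full vertex set. Edge coverage: each edge of G has both endpoints in at least one bag. Running intersection: for every vertex, the bags containing it form a connected subtree. All three properties hold, so this is a valid tree decomposition of width max|bag| − 1 = 2, and hence tw(G) ≤ 2.

Yes; width 2.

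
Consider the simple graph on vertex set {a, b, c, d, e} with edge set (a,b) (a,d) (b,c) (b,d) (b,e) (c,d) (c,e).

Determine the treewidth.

A width-2 tree decomposition is:
Bags: B1 = {b, c, e}  B2 = {b, c, d}  B3 = {a, b, d}
Tree: B1–B2, B2–B3
The largest bag has 3 vertices, giving width 2; this decomposition certifies tw(G) ≤ 2. For the lower bound, the 3 vertices {b, c, d} are pairwise adjacent, and any tree decomposition puts a clique entirely inside one bag — forcing width ≥ 2. Hence tw(G) = 2 exactly.

2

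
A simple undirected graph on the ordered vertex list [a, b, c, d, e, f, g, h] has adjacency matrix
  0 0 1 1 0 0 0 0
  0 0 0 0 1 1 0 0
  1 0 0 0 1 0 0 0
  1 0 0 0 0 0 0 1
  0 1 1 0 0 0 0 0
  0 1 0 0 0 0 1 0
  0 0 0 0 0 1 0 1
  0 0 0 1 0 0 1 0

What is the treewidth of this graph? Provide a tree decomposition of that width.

Every bag has size at most 3, so the width is 3 − 1 = 2 and tw(G) ≤ 2. For the lower bound, G contains the cycle d–h–g–f–b–e–c–a–d, so G is not a forest; only forests have treewidth ≤ 1, hence tw(G) ≥ 2. Combining the bounds, tw(G) = 2.

Treewidth 2.
One such decomposition:
Bags: B1 = {d, g, h}  B2 = {d, f, g}  B3 = {b, d, f}  B4 = {b, d, e}  B5 = {c, d, e}  B6 = {a, c, d}
Tree: B1–B2, B2–B3, B3–B4, B4–B5, B5–B6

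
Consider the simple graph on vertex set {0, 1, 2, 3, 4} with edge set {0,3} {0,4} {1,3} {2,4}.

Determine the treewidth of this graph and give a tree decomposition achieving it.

Treewidth 1.
One optimal decomposition is:
Bags: B1 = {2, 4}  B2 = {0, 4}  B3 = {0, 3}  B4 = {1, 3}
Tree: B1–B2, B2–B3, B3–B4

Every bag has size at most 2, so the width is 2 − 1 = 1 and tw(G) ≤ 1. Any graph with an edge has treewidth ≥ 1, and G has the edge 2–4. Therefore the treewidth is 1.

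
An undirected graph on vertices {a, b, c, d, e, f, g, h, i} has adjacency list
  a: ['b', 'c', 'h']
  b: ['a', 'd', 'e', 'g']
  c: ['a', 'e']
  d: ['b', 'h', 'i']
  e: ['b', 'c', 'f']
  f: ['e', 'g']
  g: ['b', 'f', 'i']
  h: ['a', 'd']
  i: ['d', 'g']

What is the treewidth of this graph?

3

A width-3 tree decomposition is:
Bags: B1 = {d, f, g, i}  B2 = {b, d, f, g}  B3 = {b, d, e, f}  B4 = {b, d, e, h}  B5 = {a, b, e, h}  B6 = {a, c, e, h}
Tree: B1–B2, B2–B3, B3–B4, B4–B5, B5–B6
The largest bag has 4 vertices, giving width 3; this decomposition certifies tw(G) ≤ 3. For the lower bound: the 4 vertex sets {f,g,i}, {d}, {b}, {a,c,e,h} are disjoint, each induces a connected subgraph, and every pair is joined by at least one edge of G. Contracting each set to a single vertex therefore yields K_{4} as a minor, and since treewidth is minor-monotone, tw(G) ≥ tw(K_{4}) = 3. The upper and lower bounds meet at 3, so that is the treewidth.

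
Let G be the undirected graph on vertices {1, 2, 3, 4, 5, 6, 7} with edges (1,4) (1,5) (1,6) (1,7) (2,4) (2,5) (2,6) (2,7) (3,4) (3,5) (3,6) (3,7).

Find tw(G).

3

A width-3 tree decomposition is:
Bags: B1 = {1, 2, 3, 7}  B2 = {1, 2, 3, 4}  B3 = {1, 2, 3, 5}  B4 = {1, 2, 3, 6}
Tree: B1–B2, B2–B3, B3–B4
Each bag holds 4 vertices, so the decomposition has width 3, which upper-bounds the treewidth. For the lower bound: the 4 vertex sets {1,7}, {3,4}, {2}, {5} are disjoint, each induces a connected subgraph, and every pair is joined by at least one edge of G. Contracting each set to a single vertex therefore yields K_{4} as a minor, and since treewidth is minor-monotone, tw(G) ≥ tw(K_{4}) = 3. Hence tw(G) = 3 exactly.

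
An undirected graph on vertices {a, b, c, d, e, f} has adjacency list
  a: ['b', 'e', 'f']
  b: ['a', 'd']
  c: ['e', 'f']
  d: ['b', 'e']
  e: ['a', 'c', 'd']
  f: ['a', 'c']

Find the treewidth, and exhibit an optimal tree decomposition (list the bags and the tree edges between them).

Treewidth 2.
One such decomposition:
Bags: B1 = {c, e, f}  B2 = {a, e, f}  B3 = {a, d, e}  B4 = {a, b, d}
Tree: B1–B2, B2–B3, B3–B4

Each bag holds 3 vertices, so the decomposition has width 2, which upper-bounds the treewidth. Since c–f–a–e–c is a cycle in G, G is not acyclic. Forests are exactly the graphs of treewidth ≤ 1, so tw(G) ≥ 2. The upper and lower bounds meet at 2, so that is the treewidth.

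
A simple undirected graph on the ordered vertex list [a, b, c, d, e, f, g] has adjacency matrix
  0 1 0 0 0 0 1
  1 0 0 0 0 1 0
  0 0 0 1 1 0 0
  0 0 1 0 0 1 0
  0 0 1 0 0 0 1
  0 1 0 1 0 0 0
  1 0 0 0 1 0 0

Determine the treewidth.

A width-2 tree decomposition is:
Bags: B1 = {a, b, g}  B2 = {b, e, g}  B3 = {b, c, e}  B4 = {b, c, d}  B5 = {b, d, f}
Tree: B1–B2, B2–B3, B3–B4, B4–B5
Every bag has size at most 3, so the width is 3 − 1 = 2 and tw(G) ≤ 2. Since b–a–g–e–c–d–f–b is a cycle in G, G is not acyclic. Forests are exactly the graphs of treewidth ≤ 1, so tw(G) ≥ 2. Therefore the treewidth is 2.

2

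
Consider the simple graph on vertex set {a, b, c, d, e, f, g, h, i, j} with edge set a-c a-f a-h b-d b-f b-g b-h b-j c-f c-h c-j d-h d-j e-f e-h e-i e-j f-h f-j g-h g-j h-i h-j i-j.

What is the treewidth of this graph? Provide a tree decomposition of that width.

Treewidth 3.
Bags: B1 = {b, d, h, j}  B2 = {b, f, h, j}  B3 = {e, f, h, j}  B4 = {e, h, i, j}  B5 = {b, g, h, j}  B6 = {c, f, h, j}  B7 = {a, c, f, h}
Tree: B1–B2, B2–B3, B3–B4, B1–B5, B2–B6, B6–B7

Every bag has size at most 4, so the width is 4 − 1 = 3 and tw(G) ≤ 3. Conversely, {b, d, h, j} is a clique of size 4, and the vertices of any clique must share a bag in every tree decomposition; so some bag has ≥ 4 vertices and tw(G) ≥ 3. Therefore the treewidth is 3.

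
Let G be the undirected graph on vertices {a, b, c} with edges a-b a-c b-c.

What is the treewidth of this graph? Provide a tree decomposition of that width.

A single bag containing all 3 vertices is trivially a valid decomposition of width 2. For the lower bound, the 3 vertices {a, b, c} are pairwise adjacent, and any tree decomposition puts a clique entirely inside one bag — forcing width ≥ 2. The upper and lower bounds meet at 2, so that is the treewidth.

Treewidth 2.
Bags: B1 = {a, b, c}
Tree: (single bag)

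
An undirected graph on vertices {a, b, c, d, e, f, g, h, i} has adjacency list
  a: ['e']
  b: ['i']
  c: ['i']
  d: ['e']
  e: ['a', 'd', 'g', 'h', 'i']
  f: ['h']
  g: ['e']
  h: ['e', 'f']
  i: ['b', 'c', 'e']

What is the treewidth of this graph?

1

A width-1 tree decomposition is:
Bags: B1 = {e, g}  B2 = {e, i}  B3 = {a, e}  B4 = {e, h}  B5 = {d, e}  B6 = {f, h}  B7 = {c, i}  B8 = {b, i}
Tree: B1–B2, B2–B3, B2–B4, B1–B5, B4–B6, B2–B7, B7–B8
The largest bag has 2 vertices, giving width 1; this decomposition certifies tw(G) ≤ 1. Any graph with an edge has treewidth ≥ 1, and G has the edge g–e. The upper and lower bounds meet at 1, so that is the treewidth.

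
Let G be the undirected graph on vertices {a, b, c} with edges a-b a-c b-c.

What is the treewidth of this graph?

A width-2 tree decomposition is:
Bags: B1 = {a, b, c}
Tree: (single bag)
With just one bag of size 3, the width is 3 − 1 = 2, so tw(G) ≤ 2. On the other hand G contains the 3-clique {a, b, c}. A clique must lie in a single bag of any decomposition, so no decomposition can have width below 2. Hence tw(G) = 2 exactly.

2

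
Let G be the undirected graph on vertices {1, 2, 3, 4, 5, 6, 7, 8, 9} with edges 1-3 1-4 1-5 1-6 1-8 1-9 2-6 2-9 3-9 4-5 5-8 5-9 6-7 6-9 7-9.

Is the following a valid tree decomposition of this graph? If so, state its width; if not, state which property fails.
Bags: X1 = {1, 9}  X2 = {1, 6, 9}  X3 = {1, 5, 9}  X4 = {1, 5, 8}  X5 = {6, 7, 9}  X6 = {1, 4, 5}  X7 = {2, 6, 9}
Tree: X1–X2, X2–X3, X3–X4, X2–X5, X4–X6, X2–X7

A tree decomposition must satisfy three properties: every vertex lies in some bag; for every edge, both endpoints lie together in some bag; and for every vertex, the bags containing it form a connected subtree. Here vertex 3 appears in no bag, so the decomposition is invalid.

No — vertex 3 appears in no bag.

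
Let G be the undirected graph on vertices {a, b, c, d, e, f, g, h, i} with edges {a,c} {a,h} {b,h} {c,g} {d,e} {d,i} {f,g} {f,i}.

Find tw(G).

A width-1 tree decomposition is:
Bags: B1 = {b, h}  B2 = {a, h}  B3 = {a, c}  B4 = {c, g}  B5 = {f, g}  B6 = {f, i}  B7 = {d, i}  B8 = {d, e}
Tree: B1–B2, B2–B3, B3–B4, B4–B5, B5–B6, B6–B7, B7–B8
The largest bag has 2 vertices, giving width 1; this decomposition certifies tw(G) ≤ 1. G has an edge, so its treewidth is at least 1. The upper and lower bounds meet at 1, so that is the treewidth.

1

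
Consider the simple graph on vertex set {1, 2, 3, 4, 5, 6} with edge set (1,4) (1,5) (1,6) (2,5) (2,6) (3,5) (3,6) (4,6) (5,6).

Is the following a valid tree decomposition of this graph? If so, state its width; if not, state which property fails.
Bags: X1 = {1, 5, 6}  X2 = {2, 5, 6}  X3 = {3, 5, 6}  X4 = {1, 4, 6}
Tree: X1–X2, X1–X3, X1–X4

Every vertex of G appears in some bag (union = {1, 2, 3, 4, 5, 6}); every edge is covered by a bag; and for each vertex v the set of bags containing v is connected in the bag tree. The decomposition is therefore valid. The largest bag has 3 vertices, so the width is 2.

Yes; width 2.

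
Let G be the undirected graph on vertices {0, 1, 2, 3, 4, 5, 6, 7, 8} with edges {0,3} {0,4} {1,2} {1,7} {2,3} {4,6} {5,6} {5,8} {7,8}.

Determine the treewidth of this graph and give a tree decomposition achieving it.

Treewidth 2.
Bags: B1 = {5, 6, 8}  B2 = {6, 7, 8}  B3 = {1, 6, 7}  B4 = {1, 2, 6}  B5 = {2, 3, 6}  B6 = {0, 3, 6}  B7 = {0, 4, 6}
Tree: B1–B2, B2–B3, B3–B4, B4–B5, B5–B6, B6–B7

Every bag has size at most 3, so the width is 3 − 1 = 2 and tw(G) ≤ 2. For the lower bound, G contains the cycle 6–5–8–7–1–2–3–0–4–6, so G is not a forest; only forests have treewidth ≤ 1, hence tw(G) ≥ 2. Hence tw(G) = 2 exactly.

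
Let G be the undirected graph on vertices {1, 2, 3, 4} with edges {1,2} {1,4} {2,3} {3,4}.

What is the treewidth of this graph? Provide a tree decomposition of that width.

Every bag has size at most 3, so the width is 3 − 1 = 2 and tw(G) ≤ 2. The edges 4–3–2–1–4 form a cycle, so G is not a tree and its treewidth is at least 2. Therefore the treewidth is 2.

Treewidth 2.
One such decomposition:
Bags: B1 = {2, 3, 4}  B2 = {1, 2, 4}
Tree: B1–B2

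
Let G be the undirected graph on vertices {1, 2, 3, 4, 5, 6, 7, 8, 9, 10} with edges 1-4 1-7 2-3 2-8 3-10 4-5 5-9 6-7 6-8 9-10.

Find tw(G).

A width-2 tree decomposition is:
Bags: B1 = {1, 4, 5}  B2 = {1, 5, 7}  B3 = {5, 6, 7}  B4 = {5, 6, 8}  B5 = {2, 5, 8}  B6 = {2, 3, 5}  B7 = {3, 5, 10}  B8 = {5, 9, 10}
Tree: B1–B2, B2–B3, B3–B4, B4–B5, B5–B6, B6–B7, B7–B8
Every bag has size at most 3, so the width is 3 − 1 = 2 and tw(G) ≤ 2. The edges 5–4–1–7–6–8–2–3–10–9–5 form a cycle, so G is not a tree and its treewidth is at least 2. Combining the bounds, tw(G) = 2.

2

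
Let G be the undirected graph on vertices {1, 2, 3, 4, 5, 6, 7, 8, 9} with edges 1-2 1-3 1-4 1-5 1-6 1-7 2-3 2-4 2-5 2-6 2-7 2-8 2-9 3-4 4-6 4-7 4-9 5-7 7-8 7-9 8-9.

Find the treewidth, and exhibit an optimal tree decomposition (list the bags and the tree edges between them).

Treewidth 3.
One optimal decomposition is:
Bags: B1 = {2, 4, 7, 9}  B2 = {1, 2, 4, 7}  B3 = {2, 7, 8, 9}  B4 = {1, 2, 3, 4}  B5 = {1, 2, 4, 6}  B6 = {1, 2, 5, 7}
Tree: B1–B2, B1–B3, B2–B4, B2–B5, B2–B6

Every bag has size at most 4, so the width is 4 − 1 = 3 and tw(G) ≤ 3. Conversely, {2, 7, 8, 9} is a clique of size 4, and the vertices of any clique must share a bag in every tree decomposition; so some bag has ≥ 4 vertices and tw(G) ≥ 3. The upper and lower bounds meet at 3, so that is the treewidth.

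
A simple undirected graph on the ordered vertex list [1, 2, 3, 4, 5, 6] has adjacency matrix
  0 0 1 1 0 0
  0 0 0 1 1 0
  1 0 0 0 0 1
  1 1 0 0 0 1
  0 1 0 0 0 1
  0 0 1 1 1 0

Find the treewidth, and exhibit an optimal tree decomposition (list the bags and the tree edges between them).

Treewidth 2.
One such decomposition:
Bags: B1 = {2, 5, 6}  B2 = {2, 4, 6}  B3 = {3, 4, 6}  B4 = {1, 3, 4}
Tree: B1–B2, B2–B3, B3–B4

Each bag holds 3 vertices, so the decomposition has width 2, which upper-bounds the treewidth. Since 5–2–4–6–5 is a cycle in G, G is not acyclic. Forests are exactly the graphs of treewidth ≤ 1, so tw(G) ≥ 2. Therefore the treewidth is 2.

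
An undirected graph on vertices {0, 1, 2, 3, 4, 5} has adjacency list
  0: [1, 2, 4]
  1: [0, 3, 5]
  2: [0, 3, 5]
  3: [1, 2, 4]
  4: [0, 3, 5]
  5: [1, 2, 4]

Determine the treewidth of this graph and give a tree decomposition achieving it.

Treewidth 3.
Bags: B1 = {0, 1, 3, 5}  B2 = {0, 3, 4, 5}  B3 = {0, 2, 3, 5}
Tree: B1–B2, B2–B3

The largest bag has 4 vertices, giving width 3; this decomposition certifies tw(G) ≤ 3. For the lower bound: the 4 vertex sets {1,5}, {3,4}, {0}, {2} are disjoint, each induces a connected subgraph, and every pair is joined by at least one edge of G. Contracting each set to a single vertex therefore yields K_{4} as a minor, and since treewidth is minor-monotone, tw(G) ≥ tw(K_{4}) = 3. Combining the bounds, tw(G) = 3.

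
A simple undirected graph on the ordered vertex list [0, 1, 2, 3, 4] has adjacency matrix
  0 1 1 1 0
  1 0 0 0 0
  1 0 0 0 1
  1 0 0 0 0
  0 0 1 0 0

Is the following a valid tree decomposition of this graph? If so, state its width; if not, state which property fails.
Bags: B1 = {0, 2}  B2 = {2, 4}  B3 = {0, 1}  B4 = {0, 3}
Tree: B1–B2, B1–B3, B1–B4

Yes; width 1.

Checking the three conditions: (i) the bags cover all of {0, 1, 2, 3, 4}; (ii) for each edge, some bag contains both endpoints; (iii) the bags containing any fixed vertex form a subtree. All hold, so the decomposition is valid with width 2 − 1 = 1.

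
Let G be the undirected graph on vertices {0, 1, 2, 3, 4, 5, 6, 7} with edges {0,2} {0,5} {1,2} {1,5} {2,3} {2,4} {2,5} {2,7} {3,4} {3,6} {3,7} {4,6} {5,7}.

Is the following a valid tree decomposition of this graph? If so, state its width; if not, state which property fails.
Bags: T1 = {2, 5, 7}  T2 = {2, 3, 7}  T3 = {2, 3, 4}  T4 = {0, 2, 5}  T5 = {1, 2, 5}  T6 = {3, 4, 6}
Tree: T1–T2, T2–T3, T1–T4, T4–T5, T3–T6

Every vertex of G appears in some bag (union = {0, 1, 2, 3, 4, 5, 6, 7}); every edge is covered by a bag; and for each vertex v the set of bags containing v is connected in the bag tree. The decomposition is therefore valid. The largest bag has 3 vertices, so the width is 2.

Yes; width 2.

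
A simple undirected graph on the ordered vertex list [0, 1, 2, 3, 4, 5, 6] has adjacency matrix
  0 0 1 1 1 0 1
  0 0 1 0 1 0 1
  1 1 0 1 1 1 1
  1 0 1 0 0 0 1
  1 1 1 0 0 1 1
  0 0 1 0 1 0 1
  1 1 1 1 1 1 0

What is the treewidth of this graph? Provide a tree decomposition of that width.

Treewidth 3.
Bags: B1 = {0, 2, 4, 6}  B2 = {2, 4, 5, 6}  B3 = {1, 2, 4, 6}  B4 = {0, 2, 3, 6}
Tree: B1–B2, B1–B3, B1–B4

Each bag holds 4 vertices, so the decomposition has width 3, which upper-bounds the treewidth. For the lower bound, the 4 vertices {0, 2, 3, 6} are pairwise adjacent, and any tree decomposition puts a clique entirely inside one bag — forcing width ≥ 3. Therefore the treewidth is 3.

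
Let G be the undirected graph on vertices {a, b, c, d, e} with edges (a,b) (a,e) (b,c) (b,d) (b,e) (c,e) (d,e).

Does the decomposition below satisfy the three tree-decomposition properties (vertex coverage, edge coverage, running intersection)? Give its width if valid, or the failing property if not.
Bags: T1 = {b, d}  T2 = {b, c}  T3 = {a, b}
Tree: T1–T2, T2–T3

No — vertex e appears in no bag.

A tree decomposition must satisfy three properties: every vertex lies in some bag; for every edge, both endpoints lie together in some bag; and for every vertex, the bags containing it form a connected subtree. Here vertex e appears in no bag, so the decomposition is invalid.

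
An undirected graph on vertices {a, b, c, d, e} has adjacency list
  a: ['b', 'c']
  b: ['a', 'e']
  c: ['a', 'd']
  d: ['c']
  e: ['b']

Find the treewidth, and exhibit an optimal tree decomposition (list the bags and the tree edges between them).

The largest bag has 2 vertices, giving width 1; this decomposition certifies tw(G) ≤ 1. G has an edge, so its treewidth is at least 1. Combining the bounds, tw(G) = 1.

Treewidth 1.
Bags: B1 = {c, d}  B2 = {a, c}  B3 = {a, b}  B4 = {b, e}
Tree: B1–B2, B2–B3, B3–B4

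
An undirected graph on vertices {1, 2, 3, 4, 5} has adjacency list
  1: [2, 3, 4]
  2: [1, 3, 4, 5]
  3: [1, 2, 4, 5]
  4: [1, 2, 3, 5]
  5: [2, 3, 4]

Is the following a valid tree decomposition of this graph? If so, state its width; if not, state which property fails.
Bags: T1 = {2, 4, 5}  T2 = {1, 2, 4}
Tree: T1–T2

No — vertex 3 appears in no bag.

A tree decomposition must satisfy three properties: every vertex lies in some bag; for every edge, both endpoints lie together in some bag; and for every vertex, the bags containing it form a connected subtree. Here vertex 3 appears in no bag, so the decomposition is invalid.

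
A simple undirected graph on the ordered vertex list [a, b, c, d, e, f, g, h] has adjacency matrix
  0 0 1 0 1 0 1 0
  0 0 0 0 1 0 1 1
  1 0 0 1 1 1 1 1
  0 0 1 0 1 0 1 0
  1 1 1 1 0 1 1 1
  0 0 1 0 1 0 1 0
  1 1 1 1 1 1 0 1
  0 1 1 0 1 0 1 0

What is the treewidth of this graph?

A width-3 tree decomposition is:
Bags: B1 = {a, c, e, g}  B2 = {c, d, e, g}  B3 = {c, e, g, h}  B4 = {c, e, f, g}  B5 = {b, e, g, h}
Tree: B1–B2, B1–B3, B3–B4, B3–B5
Every bag has size at most 4, so the width is 4 − 1 = 3 and tw(G) ≤ 3. For the lower bound, the 4 vertices {c, d, e, g} are pairwise adjacent, and any tree decomposition puts a clique entirely inside one bag — forcing width ≥ 3. Combining the bounds, tw(G) = 3.

3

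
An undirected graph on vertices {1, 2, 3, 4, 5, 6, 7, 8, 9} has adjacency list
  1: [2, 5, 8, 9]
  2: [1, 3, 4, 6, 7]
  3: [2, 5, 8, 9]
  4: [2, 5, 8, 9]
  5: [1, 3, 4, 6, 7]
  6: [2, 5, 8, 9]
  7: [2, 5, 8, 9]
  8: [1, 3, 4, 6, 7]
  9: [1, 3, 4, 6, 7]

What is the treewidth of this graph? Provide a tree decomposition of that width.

The largest bag has 5 vertices, giving width 4; this decomposition certifies tw(G) ≤ 4. For the lower bound: the 5 vertex sets {4,8}, {1,5}, {2,7}, {9}, {6} are disjoint, each induces a connected subgraph, and every pair is joined by at least one edge of G. Contracting each set to a single vertex therefore yields K_{5} as a minor, and since treewidth is minor-monotone, tw(G) ≥ tw(K_{5}) = 4. Combining the bounds, tw(G) = 4.

Treewidth 4.
One optimal decomposition is:
Bags: B1 = {2, 4, 5, 8, 9}  B2 = {1, 2, 5, 8, 9}  B3 = {2, 5, 7, 8, 9}  B4 = {2, 5, 6, 8, 9}  B5 = {2, 3, 5, 8, 9}
Tree: B1–B2, B2–B3, B3–B4, B4–B5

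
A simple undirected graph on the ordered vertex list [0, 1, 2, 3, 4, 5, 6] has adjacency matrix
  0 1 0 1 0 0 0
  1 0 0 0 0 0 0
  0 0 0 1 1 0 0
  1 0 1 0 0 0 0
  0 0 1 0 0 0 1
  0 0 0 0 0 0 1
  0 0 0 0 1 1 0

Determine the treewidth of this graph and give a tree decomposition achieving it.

Treewidth 1.
One such decomposition:
Bags: B1 = {5, 6}  B2 = {4, 6}  B3 = {2, 4}  B4 = {2, 3}  B5 = {0, 3}  B6 = {0, 1}
Tree: B1–B2, B2–B3, B3–B4, B4–B5, B5–B6

The largest bag has 2 vertices, giving width 1; this decomposition certifies tw(G) ≤ 1. G has an edge, so its treewidth is at least 1. Combining the bounds, tw(G) = 1.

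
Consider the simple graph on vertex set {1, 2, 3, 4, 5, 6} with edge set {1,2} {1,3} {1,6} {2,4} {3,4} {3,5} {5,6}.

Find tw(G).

2

A width-2 tree decomposition is:
Bags: B1 = {3, 5, 6}  B2 = {1, 3, 6}  B3 = {1, 3, 4}  B4 = {1, 2, 4}
Tree: B1–B2, B2–B3, B3–B4
Every bag has size at most 3, so the width is 3 − 1 = 2 and tw(G) ≤ 2. The edges 5–6–1–3–5 form a cycle, so G is not a tree and its treewidth is at least 2. Hence tw(G) = 2 exactly.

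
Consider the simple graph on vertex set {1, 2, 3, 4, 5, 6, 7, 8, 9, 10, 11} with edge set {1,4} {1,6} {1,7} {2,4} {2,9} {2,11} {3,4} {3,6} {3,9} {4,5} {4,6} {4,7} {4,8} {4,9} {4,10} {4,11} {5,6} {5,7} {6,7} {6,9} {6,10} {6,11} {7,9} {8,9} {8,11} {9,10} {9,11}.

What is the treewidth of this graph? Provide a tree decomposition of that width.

Treewidth 3.
Bags: B1 = {4, 6, 9, 10}  B2 = {4, 6, 9, 11}  B3 = {4, 6, 7, 9}  B4 = {4, 8, 9, 11}  B5 = {1, 4, 6, 7}  B6 = {4, 5, 6, 7}  B7 = {3, 4, 6, 9}  B8 = {2, 4, 9, 11}
Tree: B1–B2, B1–B3, B2–B4, B3–B5, B5–B6, B3–B7, B4–B8

The largest bag has 4 vertices, giving width 3; this decomposition certifies tw(G) ≤ 3. For the lower bound, the 4 vertices {4, 8, 9, 11} are pairwise adjacent, and any tree decomposition puts a clique entirely inside one bag — forcing width ≥ 3. Combining the bounds, tw(G) = 3.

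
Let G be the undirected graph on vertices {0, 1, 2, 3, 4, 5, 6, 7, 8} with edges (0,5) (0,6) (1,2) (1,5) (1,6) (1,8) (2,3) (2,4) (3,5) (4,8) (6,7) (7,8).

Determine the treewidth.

A width-3 tree decomposition is:
Bags: B1 = {0, 5, 6, 7}  B2 = {1, 5, 6, 7}  B3 = {1, 5, 7, 8}  B4 = {1, 3, 5, 8}  B5 = {1, 2, 3, 8}  B6 = {2, 3, 4, 8}
Tree: B1–B2, B2–B3, B3–B4, B4–B5, B5–B6
The largest bag has 4 vertices, giving width 3; this decomposition certifies tw(G) ≤ 3. For the lower bound: the 4 vertex sets {0,6,7}, {5}, {1}, {2,3,4,8} are disjoint, each induces a connected subgraph, and every pair is joined by at least one edge of G. Contracting each set to a single vertex therefore yields K_{4} as a minor, and since treewidth is minor-monotone, tw(G) ≥ tw(K_{4}) = 3. Hence tw(G) = 3 exactly.

3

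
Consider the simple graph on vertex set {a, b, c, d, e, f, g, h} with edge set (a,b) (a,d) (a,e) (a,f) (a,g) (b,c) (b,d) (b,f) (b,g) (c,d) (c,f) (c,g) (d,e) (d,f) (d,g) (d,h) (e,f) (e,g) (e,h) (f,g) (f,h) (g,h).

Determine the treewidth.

A width-4 tree decomposition is:
Bags: B1 = {a, d, e, f, g}  B2 = {a, b, d, f, g}  B3 = {b, c, d, f, g}  B4 = {d, e, f, g, h}
Tree: B1–B2, B2–B3, B1–B4
Every bag has size at most 5, so the width is 5 − 1 = 4 and tw(G) ≤ 4. Conversely, {d, e, f, g, h} is a clique of size 5, and the vertices of any clique must share a bag in every tree decomposition; so some bag has ≥ 5 vertices and tw(G) ≥ 4. Hence tw(G) = 4 exactly.

4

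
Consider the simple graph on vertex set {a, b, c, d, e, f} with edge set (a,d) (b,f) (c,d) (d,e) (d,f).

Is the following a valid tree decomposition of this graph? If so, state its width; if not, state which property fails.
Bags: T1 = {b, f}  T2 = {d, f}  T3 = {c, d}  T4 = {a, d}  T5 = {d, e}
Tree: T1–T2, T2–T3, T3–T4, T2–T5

Yes; width 1.

Vertex coverage: the bags together contain {a, b, c, d, e, f}, the full vertex set. Edge coverage: each edge of G has both endpoints in at least one bag. Running intersection: for every vertex, the bags containing it form a connected subtree. All three properties hold, so this is a valid tree decomposition of width max|bag| − 1 = 1, and hence tw(G) ≤ 1.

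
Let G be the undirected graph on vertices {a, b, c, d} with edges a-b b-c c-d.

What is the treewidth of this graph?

A width-1 tree decomposition is:
Bags: B1 = {c, d}  B2 = {b, c}  B3 = {a, b}
Tree: B1–B2, B2–B3
Each bag holds 2 vertices, so the decomposition has width 1, which upper-bounds the treewidth. G has an edge, so its treewidth is at least 1. Hence tw(G) = 1 exactly.

1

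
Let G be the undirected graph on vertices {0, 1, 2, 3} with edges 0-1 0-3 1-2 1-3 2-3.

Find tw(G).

A width-2 tree decomposition is:
Bags: B1 = {1, 2, 3}  B2 = {0, 1, 3}
Tree: B1–B2
Every bag has size at most 3, so the width is 3 − 1 = 2 and tw(G) ≤ 2. For the lower bound, the 3 vertices {0, 1, 3} are pairwise adjacent, and any tree decomposition puts a clique entirely inside one bag — forcing width ≥ 2. Therefore the treewidth is 2.

2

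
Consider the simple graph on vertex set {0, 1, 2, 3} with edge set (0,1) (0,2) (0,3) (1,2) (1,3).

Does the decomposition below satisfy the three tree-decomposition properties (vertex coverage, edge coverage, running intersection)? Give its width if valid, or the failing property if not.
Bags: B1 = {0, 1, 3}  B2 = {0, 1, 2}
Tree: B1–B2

Yes; width 2.

Vertex coverage: the bags together contain {0, 1, 2, 3}, the full vertex set. Edge coverage: each edge of G has both endpoints in at least one bag. Running intersection: for every vertex, the bags containing it form a connected subtree. All three properties hold, so this is a valid tree decomposition of width max|bag| − 1 = 2, and hence tw(G) ≤ 2.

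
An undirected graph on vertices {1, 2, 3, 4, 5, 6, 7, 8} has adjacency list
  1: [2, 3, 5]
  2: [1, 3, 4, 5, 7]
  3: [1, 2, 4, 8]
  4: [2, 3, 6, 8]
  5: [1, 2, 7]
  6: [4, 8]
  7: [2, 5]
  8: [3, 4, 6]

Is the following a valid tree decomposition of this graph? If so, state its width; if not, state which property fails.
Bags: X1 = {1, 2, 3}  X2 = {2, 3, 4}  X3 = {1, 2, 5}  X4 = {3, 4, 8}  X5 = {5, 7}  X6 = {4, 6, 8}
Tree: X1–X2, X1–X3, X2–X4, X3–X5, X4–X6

A tree decomposition must satisfy three properties: every vertex lies in some bag; for every edge, both endpoints lie together in some bag; and for every vertex, the bags containing it form a connected subtree. Here edge (2,7) lies in no bag, so the decomposition is invalid.

No — edge (2,7) lies in no bag.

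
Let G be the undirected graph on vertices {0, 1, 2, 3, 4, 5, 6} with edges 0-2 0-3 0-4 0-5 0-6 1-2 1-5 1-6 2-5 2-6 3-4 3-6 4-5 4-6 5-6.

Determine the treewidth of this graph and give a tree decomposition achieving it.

Treewidth 3.
One optimal decomposition is:
Bags: B1 = {0, 4, 5, 6}  B2 = {0, 2, 5, 6}  B3 = {0, 3, 4, 6}  B4 = {1, 2, 5, 6}
Tree: B1–B2, B1–B3, B2–B4

Each bag holds 4 vertices, so the decomposition has width 3, which upper-bounds the treewidth. On the other hand G contains the 4-clique {0, 2, 5, 6}. A clique must lie in a single bag of any decomposition, so no decomposition can have width below 3. Combining the bounds, tw(G) = 3.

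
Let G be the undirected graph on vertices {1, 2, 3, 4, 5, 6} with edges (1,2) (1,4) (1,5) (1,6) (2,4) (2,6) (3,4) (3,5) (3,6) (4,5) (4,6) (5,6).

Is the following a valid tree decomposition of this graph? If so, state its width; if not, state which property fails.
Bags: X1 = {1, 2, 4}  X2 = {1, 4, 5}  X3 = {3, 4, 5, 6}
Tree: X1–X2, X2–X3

No — edge (6,2) lies in no bag.

A tree decomposition must satisfy three properties: every vertex lies in some bag; for every edge, both endpoints lie together in some bag; and for every vertex, the bags containing it form a connected subtree. Here edge (6,2) lies in no bag, so the decomposition is invalid.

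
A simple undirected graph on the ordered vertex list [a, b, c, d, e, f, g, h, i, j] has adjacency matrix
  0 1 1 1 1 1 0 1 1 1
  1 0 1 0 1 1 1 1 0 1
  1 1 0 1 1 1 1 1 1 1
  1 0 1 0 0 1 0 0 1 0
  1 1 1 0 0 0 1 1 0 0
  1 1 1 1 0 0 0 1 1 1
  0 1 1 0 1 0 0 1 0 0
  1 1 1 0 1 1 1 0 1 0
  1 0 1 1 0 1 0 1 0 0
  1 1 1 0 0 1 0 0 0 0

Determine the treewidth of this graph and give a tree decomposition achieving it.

Treewidth 4.
Bags: B1 = {a, b, c, e, h}  B2 = {a, b, c, f, h}  B3 = {b, c, e, g, h}  B4 = {a, c, f, h, i}  B5 = {a, c, d, f, i}  B6 = {a, b, c, f, j}
Tree: B1–B2, B1–B3, B2–B4, B4–B5, B2–B6

Every bag has size at most 5, so the width is 5 − 1 = 4 and tw(G) ≤ 4. On the other hand G contains the 5-clique {b, c, e, g, h}. A clique must lie in a single bag of any decomposition, so no decomposition can have width below 4. Hence tw(G) = 4 exactly.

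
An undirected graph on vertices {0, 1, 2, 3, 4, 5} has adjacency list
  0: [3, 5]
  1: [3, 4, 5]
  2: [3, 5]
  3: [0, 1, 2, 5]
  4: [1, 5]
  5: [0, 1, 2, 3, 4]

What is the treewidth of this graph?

2

A width-2 tree decomposition is:
Bags: B1 = {0, 3, 5}  B2 = {1, 3, 5}  B3 = {2, 3, 5}  B4 = {1, 4, 5}
Tree: B1–B2, B2–B3, B2–B4
The largest bag has 3 vertices, giving width 2; this decomposition certifies tw(G) ≤ 2. On the other hand G contains the 3-clique {0, 3, 5}. A clique must lie in a single bag of any decomposition, so no decomposition can have width below 2. Therefore the treewidth is 2.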